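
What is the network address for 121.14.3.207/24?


IP:   01111001.00001110.00000011.11001111
Mask: 11111111.11111111.11111111.00000000
AND operation:
Net:  01111001.00001110.00000011.00000000
Network: 121.14.3.0/24


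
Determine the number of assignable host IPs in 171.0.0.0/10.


Host bits = 32 - 10 = 22
Total addresses = 2^22 = 4194304
Usable = total - 2 (network and broadcast)
Usable hosts: 4194302


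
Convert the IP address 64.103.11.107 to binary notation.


64 = 01000000
103 = 01100111
11 = 00001011
107 = 01101011
Binary: 01000000.01100111.00001011.01101011


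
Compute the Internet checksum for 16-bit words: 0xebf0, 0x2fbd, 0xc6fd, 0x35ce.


Sum all words (with carry folding):
+ 0xebf0 = 0xebf0
+ 0x2fbd = 0x1bae
+ 0xc6fd = 0xe2ab
+ 0x35ce = 0x187a
One's complement: ~0x187a
Checksum = 0xe785


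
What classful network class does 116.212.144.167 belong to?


First octet: 116
Binary: 01110100
0xxxxxxx -> Class A (1-126)
Class A, default mask 255.0.0.0 (/8)


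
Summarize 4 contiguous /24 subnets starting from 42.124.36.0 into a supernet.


Original prefix: /24
Number of subnets: 4 = 2^2
New prefix = 24 - 2 = 22
Supernet: 42.124.36.0/22


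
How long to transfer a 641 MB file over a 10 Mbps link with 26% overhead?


Effective throughput = 10 * (1 - 26/100) = 7.4 Mbps
File size in Mb = 641 * 8 = 5128 Mb
Time = 5128 / 7.4
Time = 692.973 seconds


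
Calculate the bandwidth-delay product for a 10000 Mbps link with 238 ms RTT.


BDP = bandwidth * RTT
= 10000 Mbps * 238 ms
= 10000 * 1e6 * 238 / 1000 bits
= 2380000000 bits
= 297500000 bytes
= 290527.3438 KB
BDP = 2380000000 bits (297500000 bytes)


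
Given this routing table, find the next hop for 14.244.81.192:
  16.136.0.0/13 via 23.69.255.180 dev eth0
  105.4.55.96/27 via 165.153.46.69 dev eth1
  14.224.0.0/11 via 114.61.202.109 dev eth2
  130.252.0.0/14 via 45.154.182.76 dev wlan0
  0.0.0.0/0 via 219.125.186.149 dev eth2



Longest prefix match for 14.244.81.192:
  /13 16.136.0.0: no
  /27 105.4.55.96: no
  /11 14.224.0.0: MATCH
  /14 130.252.0.0: no
  /0 0.0.0.0: MATCH
Selected: next-hop 114.61.202.109 via eth2 (matched /11)


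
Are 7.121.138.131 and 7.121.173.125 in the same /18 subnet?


Mask: 255.255.192.0
7.121.138.131 AND mask = 7.121.128.0
7.121.173.125 AND mask = 7.121.128.0
Yes, same subnet (7.121.128.0)


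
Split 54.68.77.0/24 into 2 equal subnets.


New prefix = 24 + 1 = 25
Each subnet has 128 addresses
  54.68.77.0/25
  54.68.77.128/25
Subnets: 54.68.77.0/25, 54.68.77.128/25


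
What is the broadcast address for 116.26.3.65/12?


Network: 116.16.0.0/12
Host bits = 20
Set all host bits to 1:
Broadcast: 116.31.255.255


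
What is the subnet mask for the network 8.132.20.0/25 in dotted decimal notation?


/25 means 25 network bits, 7 host bits
Binary: 11111111111111111111111110000000
Mask: 255.255.255.128


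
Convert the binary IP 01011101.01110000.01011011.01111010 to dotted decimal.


01011101 = 93
01110000 = 112
01011011 = 91
01111010 = 122
IP: 93.112.91.122


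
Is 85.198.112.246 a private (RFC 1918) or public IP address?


RFC 1918 private ranges:
  10.0.0.0/8 (10.0.0.0 - 10.255.255.255)
  172.16.0.0/12 (172.16.0.0 - 172.31.255.255)
  192.168.0.0/16 (192.168.0.0 - 192.168.255.255)
Public (not in any RFC 1918 range)


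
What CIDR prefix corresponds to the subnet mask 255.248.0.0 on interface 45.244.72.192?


Binary: 11111111.11111000.00000000.00000000
Count leading 1s
Prefix: /13


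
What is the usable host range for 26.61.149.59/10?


Network: 26.0.0.0
Broadcast: 26.63.255.255
First usable = network + 1
Last usable = broadcast - 1
Range: 26.0.0.1 to 26.63.255.254


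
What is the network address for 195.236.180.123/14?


IP:   11000011.11101100.10110100.01111011
Mask: 11111111.11111100.00000000.00000000
AND operation:
Net:  11000011.11101100.00000000.00000000
Network: 195.236.0.0/14


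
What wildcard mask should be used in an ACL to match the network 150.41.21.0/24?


Subnet mask: 255.255.255.0
Wildcard = 255.255.255.255 - subnet mask
255 - 255 = 0
255 - 255 = 0
255 - 255 = 0
255 - 0 = 255
Wildcard: 0.0.0.255


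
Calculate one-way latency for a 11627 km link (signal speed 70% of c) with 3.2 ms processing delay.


Speed = 0.7 * 3e5 km/s = 210000 km/s
Propagation delay = 11627 / 210000 = 0.0554 s = 55.3667 ms
Processing delay = 3.2 ms
Total one-way latency = 58.5667 ms


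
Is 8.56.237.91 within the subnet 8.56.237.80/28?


Subnet network: 8.56.237.80
Test IP AND mask: 8.56.237.80
Yes, 8.56.237.91 is in 8.56.237.80/28


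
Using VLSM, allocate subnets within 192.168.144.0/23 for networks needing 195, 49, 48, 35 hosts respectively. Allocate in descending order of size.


195 hosts -> /24 (254 usable): 192.168.144.0/24
49 hosts -> /26 (62 usable): 192.168.145.0/26
48 hosts -> /26 (62 usable): 192.168.145.64/26
35 hosts -> /26 (62 usable): 192.168.145.128/26
Allocation: 192.168.144.0/24 (195 hosts, 254 usable); 192.168.145.0/26 (49 hosts, 62 usable); 192.168.145.64/26 (48 hosts, 62 usable); 192.168.145.128/26 (35 hosts, 62 usable)


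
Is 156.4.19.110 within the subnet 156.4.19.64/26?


Subnet network: 156.4.19.64
Test IP AND mask: 156.4.19.64
Yes, 156.4.19.110 is in 156.4.19.64/26


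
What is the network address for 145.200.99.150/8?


IP:   10010001.11001000.01100011.10010110
Mask: 11111111.00000000.00000000.00000000
AND operation:
Net:  10010001.00000000.00000000.00000000
Network: 145.0.0.0/8


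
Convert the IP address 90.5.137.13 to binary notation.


90 = 01011010
5 = 00000101
137 = 10001001
13 = 00001101
Binary: 01011010.00000101.10001001.00001101


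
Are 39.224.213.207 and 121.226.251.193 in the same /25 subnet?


Mask: 255.255.255.128
39.224.213.207 AND mask = 39.224.213.128
121.226.251.193 AND mask = 121.226.251.128
No, different subnets (39.224.213.128 vs 121.226.251.128)


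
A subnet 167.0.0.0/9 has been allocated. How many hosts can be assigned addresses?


Host bits = 32 - 9 = 23
Total addresses = 2^23 = 8388608
Usable = total - 2 (network and broadcast)
Usable hosts: 8388606


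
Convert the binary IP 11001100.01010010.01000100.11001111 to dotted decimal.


11001100 = 204
01010010 = 82
01000100 = 68
11001111 = 207
IP: 204.82.68.207


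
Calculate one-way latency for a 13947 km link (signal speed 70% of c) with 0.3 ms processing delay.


Speed = 0.7 * 3e5 km/s = 210000 km/s
Propagation delay = 13947 / 210000 = 0.0664 s = 66.4143 ms
Processing delay = 0.3 ms
Total one-way latency = 66.7143 ms


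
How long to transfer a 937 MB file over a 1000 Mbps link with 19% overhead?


Effective throughput = 1000 * (1 - 19/100) = 810 Mbps
File size in Mb = 937 * 8 = 7496 Mb
Time = 7496 / 810
Time = 9.2543 seconds


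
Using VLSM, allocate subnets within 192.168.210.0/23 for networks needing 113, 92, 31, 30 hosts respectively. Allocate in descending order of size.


113 hosts -> /25 (126 usable): 192.168.210.0/25
92 hosts -> /25 (126 usable): 192.168.210.128/25
31 hosts -> /26 (62 usable): 192.168.211.0/26
30 hosts -> /27 (30 usable): 192.168.211.64/27
Allocation: 192.168.210.0/25 (113 hosts, 126 usable); 192.168.210.128/25 (92 hosts, 126 usable); 192.168.211.0/26 (31 hosts, 62 usable); 192.168.211.64/27 (30 hosts, 30 usable)


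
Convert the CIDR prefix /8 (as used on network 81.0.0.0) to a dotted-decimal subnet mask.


/8 means 8 network bits, 24 host bits
Binary: 11111111000000000000000000000000
Mask: 255.0.0.0


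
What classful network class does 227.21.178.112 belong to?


First octet: 227
Binary: 11100011
1110xxxx -> Class D (224-239)
Class D (multicast), default mask N/A


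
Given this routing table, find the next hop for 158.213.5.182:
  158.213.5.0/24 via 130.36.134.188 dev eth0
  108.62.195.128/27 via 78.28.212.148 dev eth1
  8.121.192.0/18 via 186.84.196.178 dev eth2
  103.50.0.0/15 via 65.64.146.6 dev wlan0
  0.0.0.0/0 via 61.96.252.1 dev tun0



Longest prefix match for 158.213.5.182:
  /24 158.213.5.0: MATCH
  /27 108.62.195.128: no
  /18 8.121.192.0: no
  /15 103.50.0.0: no
  /0 0.0.0.0: MATCH
Selected: next-hop 130.36.134.188 via eth0 (matched /24)


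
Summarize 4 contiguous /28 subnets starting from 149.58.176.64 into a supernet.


Original prefix: /28
Number of subnets: 4 = 2^2
New prefix = 28 - 2 = 26
Supernet: 149.58.176.64/26


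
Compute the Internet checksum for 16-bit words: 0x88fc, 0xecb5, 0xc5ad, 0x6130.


Sum all words (with carry folding):
+ 0x88fc = 0x88fc
+ 0xecb5 = 0x75b2
+ 0xc5ad = 0x3b60
+ 0x6130 = 0x9c90
One's complement: ~0x9c90
Checksum = 0x636f


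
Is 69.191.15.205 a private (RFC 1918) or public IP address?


RFC 1918 private ranges:
  10.0.0.0/8 (10.0.0.0 - 10.255.255.255)
  172.16.0.0/12 (172.16.0.0 - 172.31.255.255)
  192.168.0.0/16 (192.168.0.0 - 192.168.255.255)
Public (not in any RFC 1918 range)


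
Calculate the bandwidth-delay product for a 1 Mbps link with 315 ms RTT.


BDP = bandwidth * RTT
= 1 Mbps * 315 ms
= 1 * 1e6 * 315 / 1000 bits
= 315000 bits
= 39375 bytes
= 38.4521 KB
BDP = 315000 bits (39375 bytes)


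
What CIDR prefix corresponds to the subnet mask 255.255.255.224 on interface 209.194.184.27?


Binary: 11111111.11111111.11111111.11100000
Count leading 1s
Prefix: /27


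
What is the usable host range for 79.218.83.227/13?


Network: 79.216.0.0
Broadcast: 79.223.255.255
First usable = network + 1
Last usable = broadcast - 1
Range: 79.216.0.1 to 79.223.255.254


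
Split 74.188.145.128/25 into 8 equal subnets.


New prefix = 25 + 3 = 28
Each subnet has 16 addresses
  74.188.145.128/28
  74.188.145.144/28
  74.188.145.160/28
  74.188.145.176/28
  74.188.145.192/28
  74.188.145.208/28
  74.188.145.224/28
  74.188.145.240/28
Subnets: 74.188.145.128/28, 74.188.145.144/28, 74.188.145.160/28, 74.188.145.176/28, 74.188.145.192/28, 74.188.145.208/28, 74.188.145.224/28, 74.188.145.240/28


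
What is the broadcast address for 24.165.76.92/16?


Network: 24.165.0.0/16
Host bits = 16
Set all host bits to 1:
Broadcast: 24.165.255.255


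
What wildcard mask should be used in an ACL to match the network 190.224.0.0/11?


Subnet mask: 255.224.0.0
Wildcard = 255.255.255.255 - subnet mask
255 - 255 = 0
255 - 224 = 31
255 - 0 = 255
255 - 0 = 255
Wildcard: 0.31.255.255


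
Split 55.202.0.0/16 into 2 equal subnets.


New prefix = 16 + 1 = 17
Each subnet has 32768 addresses
  55.202.0.0/17
  55.202.128.0/17
Subnets: 55.202.0.0/17, 55.202.128.0/17


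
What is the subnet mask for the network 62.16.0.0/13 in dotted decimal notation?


/13 means 13 network bits, 19 host bits
Binary: 11111111111110000000000000000000
Mask: 255.248.0.0


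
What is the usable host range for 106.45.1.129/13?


Network: 106.40.0.0
Broadcast: 106.47.255.255
First usable = network + 1
Last usable = broadcast - 1
Range: 106.40.0.1 to 106.47.255.254


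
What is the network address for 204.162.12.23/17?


IP:   11001100.10100010.00001100.00010111
Mask: 11111111.11111111.10000000.00000000
AND operation:
Net:  11001100.10100010.00000000.00000000
Network: 204.162.0.0/17


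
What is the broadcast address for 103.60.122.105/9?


Network: 103.0.0.0/9
Host bits = 23
Set all host bits to 1:
Broadcast: 103.127.255.255


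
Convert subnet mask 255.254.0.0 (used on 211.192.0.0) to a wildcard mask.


Subnet mask: 255.254.0.0
Wildcard = 255.255.255.255 - subnet mask
255 - 255 = 0
255 - 254 = 1
255 - 0 = 255
255 - 0 = 255
Wildcard: 0.1.255.255


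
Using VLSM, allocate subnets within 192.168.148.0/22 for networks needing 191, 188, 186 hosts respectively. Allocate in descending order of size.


191 hosts -> /24 (254 usable): 192.168.148.0/24
188 hosts -> /24 (254 usable): 192.168.149.0/24
186 hosts -> /24 (254 usable): 192.168.150.0/24
Allocation: 192.168.148.0/24 (191 hosts, 254 usable); 192.168.149.0/24 (188 hosts, 254 usable); 192.168.150.0/24 (186 hosts, 254 usable)


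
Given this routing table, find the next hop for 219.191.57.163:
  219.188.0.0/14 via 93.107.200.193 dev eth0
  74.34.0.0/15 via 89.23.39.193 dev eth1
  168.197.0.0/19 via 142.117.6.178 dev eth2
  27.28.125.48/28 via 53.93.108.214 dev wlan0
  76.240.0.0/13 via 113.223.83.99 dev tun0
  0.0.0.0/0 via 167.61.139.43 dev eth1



Longest prefix match for 219.191.57.163:
  /14 219.188.0.0: MATCH
  /15 74.34.0.0: no
  /19 168.197.0.0: no
  /28 27.28.125.48: no
  /13 76.240.0.0: no
  /0 0.0.0.0: MATCH
Selected: next-hop 93.107.200.193 via eth0 (matched /14)


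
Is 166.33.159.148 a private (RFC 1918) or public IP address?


RFC 1918 private ranges:
  10.0.0.0/8 (10.0.0.0 - 10.255.255.255)
  172.16.0.0/12 (172.16.0.0 - 172.31.255.255)
  192.168.0.0/16 (192.168.0.0 - 192.168.255.255)
Public (not in any RFC 1918 range)


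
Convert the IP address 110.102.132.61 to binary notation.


110 = 01101110
102 = 01100110
132 = 10000100
61 = 00111101
Binary: 01101110.01100110.10000100.00111101


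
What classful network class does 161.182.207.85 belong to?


First octet: 161
Binary: 10100001
10xxxxxx -> Class B (128-191)
Class B, default mask 255.255.0.0 (/16)


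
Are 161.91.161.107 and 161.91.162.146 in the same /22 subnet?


Mask: 255.255.252.0
161.91.161.107 AND mask = 161.91.160.0
161.91.162.146 AND mask = 161.91.160.0
Yes, same subnet (161.91.160.0)


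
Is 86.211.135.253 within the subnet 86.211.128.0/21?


Subnet network: 86.211.128.0
Test IP AND mask: 86.211.128.0
Yes, 86.211.135.253 is in 86.211.128.0/21


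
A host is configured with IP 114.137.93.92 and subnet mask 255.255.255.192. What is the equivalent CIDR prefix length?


Binary: 11111111.11111111.11111111.11000000
Count leading 1s
Prefix: /26


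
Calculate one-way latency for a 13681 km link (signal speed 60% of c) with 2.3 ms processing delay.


Speed = 0.6 * 3e5 km/s = 180000 km/s
Propagation delay = 13681 / 180000 = 0.076 s = 76.0056 ms
Processing delay = 2.3 ms
Total one-way latency = 78.3056 ms


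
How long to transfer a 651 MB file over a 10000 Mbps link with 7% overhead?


Effective throughput = 10000 * (1 - 7/100) = 9300 Mbps
File size in Mb = 651 * 8 = 5208 Mb
Time = 5208 / 9300
Time = 0.56 seconds


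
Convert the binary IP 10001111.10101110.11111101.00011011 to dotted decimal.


10001111 = 143
10101110 = 174
11111101 = 253
00011011 = 27
IP: 143.174.253.27


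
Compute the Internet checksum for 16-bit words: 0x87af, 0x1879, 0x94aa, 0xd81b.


Sum all words (with carry folding):
+ 0x87af = 0x87af
+ 0x1879 = 0xa028
+ 0x94aa = 0x34d3
+ 0xd81b = 0x0cef
One's complement: ~0x0cef
Checksum = 0xf310


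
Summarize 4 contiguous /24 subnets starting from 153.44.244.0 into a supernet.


Original prefix: /24
Number of subnets: 4 = 2^2
New prefix = 24 - 2 = 22
Supernet: 153.44.244.0/22


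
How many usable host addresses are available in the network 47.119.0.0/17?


Host bits = 32 - 17 = 15
Total addresses = 2^15 = 32768
Usable = total - 2 (network and broadcast)
Usable hosts: 32766


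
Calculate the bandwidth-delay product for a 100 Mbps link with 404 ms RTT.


BDP = bandwidth * RTT
= 100 Mbps * 404 ms
= 100 * 1e6 * 404 / 1000 bits
= 40400000 bits
= 5050000 bytes
= 4931.6406 KB
BDP = 40400000 bits (5050000 bytes)


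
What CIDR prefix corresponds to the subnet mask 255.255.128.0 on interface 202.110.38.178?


Binary: 11111111.11111111.10000000.00000000
Count leading 1s
Prefix: /17


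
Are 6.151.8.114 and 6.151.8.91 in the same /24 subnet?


Mask: 255.255.255.0
6.151.8.114 AND mask = 6.151.8.0
6.151.8.91 AND mask = 6.151.8.0
Yes, same subnet (6.151.8.0)


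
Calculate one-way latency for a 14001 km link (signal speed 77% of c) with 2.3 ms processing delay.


Speed = 0.77 * 3e5 km/s = 231000 km/s
Propagation delay = 14001 / 231000 = 0.0606 s = 60.6104 ms
Processing delay = 2.3 ms
Total one-way latency = 62.9104 ms


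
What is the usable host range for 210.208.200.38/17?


Network: 210.208.128.0
Broadcast: 210.208.255.255
First usable = network + 1
Last usable = broadcast - 1
Range: 210.208.128.1 to 210.208.255.254


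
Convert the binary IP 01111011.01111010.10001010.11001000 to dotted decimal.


01111011 = 123
01111010 = 122
10001010 = 138
11001000 = 200
IP: 123.122.138.200


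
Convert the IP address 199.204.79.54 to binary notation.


199 = 11000111
204 = 11001100
79 = 01001111
54 = 00110110
Binary: 11000111.11001100.01001111.00110110


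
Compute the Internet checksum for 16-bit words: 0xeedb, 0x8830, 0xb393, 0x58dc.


Sum all words (with carry folding):
+ 0xeedb = 0xeedb
+ 0x8830 = 0x770c
+ 0xb393 = 0x2aa0
+ 0x58dc = 0x837c
One's complement: ~0x837c
Checksum = 0x7c83


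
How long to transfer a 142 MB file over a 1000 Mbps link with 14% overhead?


Effective throughput = 1000 * (1 - 14/100) = 860 Mbps
File size in Mb = 142 * 8 = 1136 Mb
Time = 1136 / 860
Time = 1.3209 seconds


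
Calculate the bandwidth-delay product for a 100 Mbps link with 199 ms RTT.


BDP = bandwidth * RTT
= 100 Mbps * 199 ms
= 100 * 1e6 * 199 / 1000 bits
= 19900000 bits
= 2487500 bytes
= 2429.1992 KB
BDP = 19900000 bits (2487500 bytes)


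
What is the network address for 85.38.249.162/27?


IP:   01010101.00100110.11111001.10100010
Mask: 11111111.11111111.11111111.11100000
AND operation:
Net:  01010101.00100110.11111001.10100000
Network: 85.38.249.160/27


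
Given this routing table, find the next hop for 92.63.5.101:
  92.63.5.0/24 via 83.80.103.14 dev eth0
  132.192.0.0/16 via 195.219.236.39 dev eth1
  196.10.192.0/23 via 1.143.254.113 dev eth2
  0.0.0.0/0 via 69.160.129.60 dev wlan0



Longest prefix match for 92.63.5.101:
  /24 92.63.5.0: MATCH
  /16 132.192.0.0: no
  /23 196.10.192.0: no
  /0 0.0.0.0: MATCH
Selected: next-hop 83.80.103.14 via eth0 (matched /24)


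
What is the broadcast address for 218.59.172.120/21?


Network: 218.59.168.0/21
Host bits = 11
Set all host bits to 1:
Broadcast: 218.59.175.255


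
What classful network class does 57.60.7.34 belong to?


First octet: 57
Binary: 00111001
0xxxxxxx -> Class A (1-126)
Class A, default mask 255.0.0.0 (/8)


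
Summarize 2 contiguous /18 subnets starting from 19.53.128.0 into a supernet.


Original prefix: /18
Number of subnets: 2 = 2^1
New prefix = 18 - 1 = 17
Supernet: 19.53.128.0/17


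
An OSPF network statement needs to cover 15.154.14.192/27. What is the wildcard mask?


Subnet mask: 255.255.255.224
Wildcard = 255.255.255.255 - subnet mask
255 - 255 = 0
255 - 255 = 0
255 - 255 = 0
255 - 224 = 31
Wildcard: 0.0.0.31


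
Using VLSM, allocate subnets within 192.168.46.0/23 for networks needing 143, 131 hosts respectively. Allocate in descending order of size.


143 hosts -> /24 (254 usable): 192.168.46.0/24
131 hosts -> /24 (254 usable): 192.168.47.0/24
Allocation: 192.168.46.0/24 (143 hosts, 254 usable); 192.168.47.0/24 (131 hosts, 254 usable)


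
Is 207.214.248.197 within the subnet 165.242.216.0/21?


Subnet network: 165.242.216.0
Test IP AND mask: 207.214.248.0
No, 207.214.248.197 is not in 165.242.216.0/21


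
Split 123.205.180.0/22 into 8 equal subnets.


New prefix = 22 + 3 = 25
Each subnet has 128 addresses
  123.205.180.0/25
  123.205.180.128/25
  123.205.181.0/25
  123.205.181.128/25
  123.205.182.0/25
  123.205.182.128/25
  123.205.183.0/25
  123.205.183.128/25
Subnets: 123.205.180.0/25, 123.205.180.128/25, 123.205.181.0/25, 123.205.181.128/25, 123.205.182.0/25, 123.205.182.128/25, 123.205.183.0/25, 123.205.183.128/25


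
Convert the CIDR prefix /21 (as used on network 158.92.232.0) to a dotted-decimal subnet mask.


/21 means 21 network bits, 11 host bits
Binary: 11111111111111111111100000000000
Mask: 255.255.248.0


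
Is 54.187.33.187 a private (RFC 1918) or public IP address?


RFC 1918 private ranges:
  10.0.0.0/8 (10.0.0.0 - 10.255.255.255)
  172.16.0.0/12 (172.16.0.0 - 172.31.255.255)
  192.168.0.0/16 (192.168.0.0 - 192.168.255.255)
Public (not in any RFC 1918 range)


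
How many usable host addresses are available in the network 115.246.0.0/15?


Host bits = 32 - 15 = 17
Total addresses = 2^17 = 131072
Usable = total - 2 (network and broadcast)
Usable hosts: 131070


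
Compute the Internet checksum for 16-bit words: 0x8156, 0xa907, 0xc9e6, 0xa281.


Sum all words (with carry folding):
+ 0x8156 = 0x8156
+ 0xa907 = 0x2a5e
+ 0xc9e6 = 0xf444
+ 0xa281 = 0x96c6
One's complement: ~0x96c6
Checksum = 0x6939


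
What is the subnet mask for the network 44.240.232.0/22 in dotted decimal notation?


/22 means 22 network bits, 10 host bits
Binary: 11111111111111111111110000000000
Mask: 255.255.252.0


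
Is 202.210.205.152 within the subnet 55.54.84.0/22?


Subnet network: 55.54.84.0
Test IP AND mask: 202.210.204.0
No, 202.210.205.152 is not in 55.54.84.0/22


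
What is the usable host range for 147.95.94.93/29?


Network: 147.95.94.88
Broadcast: 147.95.94.95
First usable = network + 1
Last usable = broadcast - 1
Range: 147.95.94.89 to 147.95.94.94


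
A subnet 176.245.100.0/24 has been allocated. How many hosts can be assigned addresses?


Host bits = 32 - 24 = 8
Total addresses = 2^8 = 256
Usable = total - 2 (network and broadcast)
Usable hosts: 254


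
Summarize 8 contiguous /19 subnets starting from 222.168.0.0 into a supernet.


Original prefix: /19
Number of subnets: 8 = 2^3
New prefix = 19 - 3 = 16
Supernet: 222.168.0.0/16


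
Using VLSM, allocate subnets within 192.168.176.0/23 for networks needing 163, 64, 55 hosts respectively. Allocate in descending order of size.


163 hosts -> /24 (254 usable): 192.168.176.0/24
64 hosts -> /25 (126 usable): 192.168.177.0/25
55 hosts -> /26 (62 usable): 192.168.177.128/26
Allocation: 192.168.176.0/24 (163 hosts, 254 usable); 192.168.177.0/25 (64 hosts, 126 usable); 192.168.177.128/26 (55 hosts, 62 usable)


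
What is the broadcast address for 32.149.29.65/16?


Network: 32.149.0.0/16
Host bits = 16
Set all host bits to 1:
Broadcast: 32.149.255.255


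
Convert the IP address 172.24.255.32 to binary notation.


172 = 10101100
24 = 00011000
255 = 11111111
32 = 00100000
Binary: 10101100.00011000.11111111.00100000


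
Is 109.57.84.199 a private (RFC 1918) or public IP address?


RFC 1918 private ranges:
  10.0.0.0/8 (10.0.0.0 - 10.255.255.255)
  172.16.0.0/12 (172.16.0.0 - 172.31.255.255)
  192.168.0.0/16 (192.168.0.0 - 192.168.255.255)
Public (not in any RFC 1918 range)


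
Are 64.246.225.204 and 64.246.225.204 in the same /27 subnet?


Mask: 255.255.255.224
64.246.225.204 AND mask = 64.246.225.192
64.246.225.204 AND mask = 64.246.225.192
Yes, same subnet (64.246.225.192)


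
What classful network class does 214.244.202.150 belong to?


First octet: 214
Binary: 11010110
110xxxxx -> Class C (192-223)
Class C, default mask 255.255.255.0 (/24)


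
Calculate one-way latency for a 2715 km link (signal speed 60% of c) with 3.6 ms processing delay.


Speed = 0.6 * 3e5 km/s = 180000 km/s
Propagation delay = 2715 / 180000 = 0.0151 s = 15.0833 ms
Processing delay = 3.6 ms
Total one-way latency = 18.6833 ms


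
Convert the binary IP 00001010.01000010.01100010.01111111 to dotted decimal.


00001010 = 10
01000010 = 66
01100010 = 98
01111111 = 127
IP: 10.66.98.127


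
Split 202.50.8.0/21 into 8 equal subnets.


New prefix = 21 + 3 = 24
Each subnet has 256 addresses
  202.50.8.0/24
  202.50.9.0/24
  202.50.10.0/24
  202.50.11.0/24
  202.50.12.0/24
  202.50.13.0/24
  202.50.14.0/24
  202.50.15.0/24
Subnets: 202.50.8.0/24, 202.50.9.0/24, 202.50.10.0/24, 202.50.11.0/24, 202.50.12.0/24, 202.50.13.0/24, 202.50.14.0/24, 202.50.15.0/24


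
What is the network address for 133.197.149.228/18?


IP:   10000101.11000101.10010101.11100100
Mask: 11111111.11111111.11000000.00000000
AND operation:
Net:  10000101.11000101.10000000.00000000
Network: 133.197.128.0/18


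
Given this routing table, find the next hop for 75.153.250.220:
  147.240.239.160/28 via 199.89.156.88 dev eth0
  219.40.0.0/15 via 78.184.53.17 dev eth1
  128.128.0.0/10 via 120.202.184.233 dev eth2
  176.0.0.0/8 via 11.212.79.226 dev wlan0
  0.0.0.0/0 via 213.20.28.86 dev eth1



Longest prefix match for 75.153.250.220:
  /28 147.240.239.160: no
  /15 219.40.0.0: no
  /10 128.128.0.0: no
  /8 176.0.0.0: no
  /0 0.0.0.0: MATCH
Selected: next-hop 213.20.28.86 via eth1 (matched /0)


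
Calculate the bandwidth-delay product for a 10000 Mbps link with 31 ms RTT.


BDP = bandwidth * RTT
= 10000 Mbps * 31 ms
= 10000 * 1e6 * 31 / 1000 bits
= 310000000 bits
= 38750000 bytes
= 37841.7969 KB
BDP = 310000000 bits (38750000 bytes)


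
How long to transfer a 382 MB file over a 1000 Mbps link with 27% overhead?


Effective throughput = 1000 * (1 - 27/100) = 730 Mbps
File size in Mb = 382 * 8 = 3056 Mb
Time = 3056 / 730
Time = 4.1863 seconds


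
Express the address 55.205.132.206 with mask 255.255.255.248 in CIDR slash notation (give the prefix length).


Binary: 11111111.11111111.11111111.11111000
Count leading 1s
Prefix: /29


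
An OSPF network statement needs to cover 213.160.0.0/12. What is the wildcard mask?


Subnet mask: 255.240.0.0
Wildcard = 255.255.255.255 - subnet mask
255 - 255 = 0
255 - 240 = 15
255 - 0 = 255
255 - 0 = 255
Wildcard: 0.15.255.255


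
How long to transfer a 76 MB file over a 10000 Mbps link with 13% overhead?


Effective throughput = 10000 * (1 - 13/100) = 8700 Mbps
File size in Mb = 76 * 8 = 608 Mb
Time = 608 / 8700
Time = 0.0699 seconds


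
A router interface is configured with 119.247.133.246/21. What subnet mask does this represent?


/21 means 21 network bits, 11 host bits
Binary: 11111111111111111111100000000000
Mask: 255.255.248.0


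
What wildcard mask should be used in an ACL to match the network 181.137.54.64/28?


Subnet mask: 255.255.255.240
Wildcard = 255.255.255.255 - subnet mask
255 - 255 = 0
255 - 255 = 0
255 - 255 = 0
255 - 240 = 15
Wildcard: 0.0.0.15


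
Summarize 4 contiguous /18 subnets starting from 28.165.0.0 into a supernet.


Original prefix: /18
Number of subnets: 4 = 2^2
New prefix = 18 - 2 = 16
Supernet: 28.165.0.0/16


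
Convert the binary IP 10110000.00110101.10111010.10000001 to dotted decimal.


10110000 = 176
00110101 = 53
10111010 = 186
10000001 = 129
IP: 176.53.186.129


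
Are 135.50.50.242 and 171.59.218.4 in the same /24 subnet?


Mask: 255.255.255.0
135.50.50.242 AND mask = 135.50.50.0
171.59.218.4 AND mask = 171.59.218.0
No, different subnets (135.50.50.0 vs 171.59.218.0)


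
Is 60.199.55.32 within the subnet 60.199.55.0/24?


Subnet network: 60.199.55.0
Test IP AND mask: 60.199.55.0
Yes, 60.199.55.32 is in 60.199.55.0/24


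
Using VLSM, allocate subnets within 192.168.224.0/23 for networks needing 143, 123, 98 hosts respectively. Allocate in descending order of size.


143 hosts -> /24 (254 usable): 192.168.224.0/24
123 hosts -> /25 (126 usable): 192.168.225.0/25
98 hosts -> /25 (126 usable): 192.168.225.128/25
Allocation: 192.168.224.0/24 (143 hosts, 254 usable); 192.168.225.0/25 (123 hosts, 126 usable); 192.168.225.128/25 (98 hosts, 126 usable)


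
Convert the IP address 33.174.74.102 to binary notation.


33 = 00100001
174 = 10101110
74 = 01001010
102 = 01100110
Binary: 00100001.10101110.01001010.01100110


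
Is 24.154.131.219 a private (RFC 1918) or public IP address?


RFC 1918 private ranges:
  10.0.0.0/8 (10.0.0.0 - 10.255.255.255)
  172.16.0.0/12 (172.16.0.0 - 172.31.255.255)
  192.168.0.0/16 (192.168.0.0 - 192.168.255.255)
Public (not in any RFC 1918 range)


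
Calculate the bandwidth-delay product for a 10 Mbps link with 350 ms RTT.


BDP = bandwidth * RTT
= 10 Mbps * 350 ms
= 10 * 1e6 * 350 / 1000 bits
= 3500000 bits
= 437500 bytes
= 427.2461 KB
BDP = 3500000 bits (437500 bytes)


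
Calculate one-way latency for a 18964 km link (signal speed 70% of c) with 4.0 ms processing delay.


Speed = 0.7 * 3e5 km/s = 210000 km/s
Propagation delay = 18964 / 210000 = 0.0903 s = 90.3048 ms
Processing delay = 4.0 ms
Total one-way latency = 94.3048 ms


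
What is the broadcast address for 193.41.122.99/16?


Network: 193.41.0.0/16
Host bits = 16
Set all host bits to 1:
Broadcast: 193.41.255.255


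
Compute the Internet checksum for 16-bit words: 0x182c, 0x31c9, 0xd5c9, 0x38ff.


Sum all words (with carry folding):
+ 0x182c = 0x182c
+ 0x31c9 = 0x49f5
+ 0xd5c9 = 0x1fbf
+ 0x38ff = 0x58be
One's complement: ~0x58be
Checksum = 0xa741


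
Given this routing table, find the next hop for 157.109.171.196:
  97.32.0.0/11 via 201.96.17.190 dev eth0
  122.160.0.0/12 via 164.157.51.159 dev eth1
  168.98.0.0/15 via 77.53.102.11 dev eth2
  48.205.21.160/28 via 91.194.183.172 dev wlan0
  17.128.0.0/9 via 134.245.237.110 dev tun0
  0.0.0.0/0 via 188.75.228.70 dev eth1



Longest prefix match for 157.109.171.196:
  /11 97.32.0.0: no
  /12 122.160.0.0: no
  /15 168.98.0.0: no
  /28 48.205.21.160: no
  /9 17.128.0.0: no
  /0 0.0.0.0: MATCH
Selected: next-hop 188.75.228.70 via eth1 (matched /0)


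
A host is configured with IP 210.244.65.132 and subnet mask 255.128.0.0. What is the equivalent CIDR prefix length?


Binary: 11111111.10000000.00000000.00000000
Count leading 1s
Prefix: /9


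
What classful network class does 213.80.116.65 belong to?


First octet: 213
Binary: 11010101
110xxxxx -> Class C (192-223)
Class C, default mask 255.255.255.0 (/24)


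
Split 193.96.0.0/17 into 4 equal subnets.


New prefix = 17 + 2 = 19
Each subnet has 8192 addresses
  193.96.0.0/19
  193.96.32.0/19
  193.96.64.0/19
  193.96.96.0/19
Subnets: 193.96.0.0/19, 193.96.32.0/19, 193.96.64.0/19, 193.96.96.0/19


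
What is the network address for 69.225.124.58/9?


IP:   01000101.11100001.01111100.00111010
Mask: 11111111.10000000.00000000.00000000
AND operation:
Net:  01000101.10000000.00000000.00000000
Network: 69.128.0.0/9


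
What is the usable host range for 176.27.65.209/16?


Network: 176.27.0.0
Broadcast: 176.27.255.255
First usable = network + 1
Last usable = broadcast - 1
Range: 176.27.0.1 to 176.27.255.254


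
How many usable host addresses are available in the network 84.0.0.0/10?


Host bits = 32 - 10 = 22
Total addresses = 2^22 = 4194304
Usable = total - 2 (network and broadcast)
Usable hosts: 4194302


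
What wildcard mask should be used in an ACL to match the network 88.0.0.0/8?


Subnet mask: 255.0.0.0
Wildcard = 255.255.255.255 - subnet mask
255 - 255 = 0
255 - 0 = 255
255 - 0 = 255
255 - 0 = 255
Wildcard: 0.255.255.255


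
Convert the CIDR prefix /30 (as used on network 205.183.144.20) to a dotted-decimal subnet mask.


/30 means 30 network bits, 2 host bits
Binary: 11111111111111111111111111111100
Mask: 255.255.255.252


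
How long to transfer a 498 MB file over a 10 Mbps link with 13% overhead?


Effective throughput = 10 * (1 - 13/100) = 8.7 Mbps
File size in Mb = 498 * 8 = 3984 Mb
Time = 3984 / 8.7
Time = 457.931 seconds


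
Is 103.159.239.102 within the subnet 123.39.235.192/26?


Subnet network: 123.39.235.192
Test IP AND mask: 103.159.239.64
No, 103.159.239.102 is not in 123.39.235.192/26


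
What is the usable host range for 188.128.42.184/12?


Network: 188.128.0.0
Broadcast: 188.143.255.255
First usable = network + 1
Last usable = broadcast - 1
Range: 188.128.0.1 to 188.143.255.254


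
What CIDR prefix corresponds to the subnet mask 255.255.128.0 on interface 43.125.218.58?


Binary: 11111111.11111111.10000000.00000000
Count leading 1s
Prefix: /17


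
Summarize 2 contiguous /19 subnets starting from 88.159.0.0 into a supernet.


Original prefix: /19
Number of subnets: 2 = 2^1
New prefix = 19 - 1 = 18
Supernet: 88.159.0.0/18


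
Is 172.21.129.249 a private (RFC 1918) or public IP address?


RFC 1918 private ranges:
  10.0.0.0/8 (10.0.0.0 - 10.255.255.255)
  172.16.0.0/12 (172.16.0.0 - 172.31.255.255)
  192.168.0.0/16 (192.168.0.0 - 192.168.255.255)
Private (in 172.16.0.0/12)


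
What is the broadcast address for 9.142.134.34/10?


Network: 9.128.0.0/10
Host bits = 22
Set all host bits to 1:
Broadcast: 9.191.255.255


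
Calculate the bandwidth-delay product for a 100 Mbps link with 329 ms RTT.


BDP = bandwidth * RTT
= 100 Mbps * 329 ms
= 100 * 1e6 * 329 / 1000 bits
= 32900000 bits
= 4112500 bytes
= 4016.1133 KB
BDP = 32900000 bits (4112500 bytes)


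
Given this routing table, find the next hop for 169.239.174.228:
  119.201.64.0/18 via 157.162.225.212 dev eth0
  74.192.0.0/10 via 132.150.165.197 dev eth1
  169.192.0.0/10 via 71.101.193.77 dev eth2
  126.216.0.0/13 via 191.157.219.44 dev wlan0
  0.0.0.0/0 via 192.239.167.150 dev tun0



Longest prefix match for 169.239.174.228:
  /18 119.201.64.0: no
  /10 74.192.0.0: no
  /10 169.192.0.0: MATCH
  /13 126.216.0.0: no
  /0 0.0.0.0: MATCH
Selected: next-hop 71.101.193.77 via eth2 (matched /10)


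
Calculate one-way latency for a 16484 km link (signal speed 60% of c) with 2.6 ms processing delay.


Speed = 0.6 * 3e5 km/s = 180000 km/s
Propagation delay = 16484 / 180000 = 0.0916 s = 91.5778 ms
Processing delay = 2.6 ms
Total one-way latency = 94.1778 ms


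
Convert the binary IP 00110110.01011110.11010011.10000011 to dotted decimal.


00110110 = 54
01011110 = 94
11010011 = 211
10000011 = 131
IP: 54.94.211.131


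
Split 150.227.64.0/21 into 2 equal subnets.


New prefix = 21 + 1 = 22
Each subnet has 1024 addresses
  150.227.64.0/22
  150.227.68.0/22
Subnets: 150.227.64.0/22, 150.227.68.0/22


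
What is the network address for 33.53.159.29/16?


IP:   00100001.00110101.10011111.00011101
Mask: 11111111.11111111.00000000.00000000
AND operation:
Net:  00100001.00110101.00000000.00000000
Network: 33.53.0.0/16


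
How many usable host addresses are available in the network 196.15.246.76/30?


Host bits = 32 - 30 = 2
Total addresses = 2^2 = 4
Usable = total - 2 (network and broadcast)
Usable hosts: 2


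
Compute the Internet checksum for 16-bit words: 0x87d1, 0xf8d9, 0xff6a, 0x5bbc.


Sum all words (with carry folding):
+ 0x87d1 = 0x87d1
+ 0xf8d9 = 0x80ab
+ 0xff6a = 0x8016
+ 0x5bbc = 0xdbd2
One's complement: ~0xdbd2
Checksum = 0x242d


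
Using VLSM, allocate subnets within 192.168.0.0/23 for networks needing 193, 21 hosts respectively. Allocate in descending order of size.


193 hosts -> /24 (254 usable): 192.168.0.0/24
21 hosts -> /27 (30 usable): 192.168.1.0/27
Allocation: 192.168.0.0/24 (193 hosts, 254 usable); 192.168.1.0/27 (21 hosts, 30 usable)


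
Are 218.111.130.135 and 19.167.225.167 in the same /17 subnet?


Mask: 255.255.128.0
218.111.130.135 AND mask = 218.111.128.0
19.167.225.167 AND mask = 19.167.128.0
No, different subnets (218.111.128.0 vs 19.167.128.0)


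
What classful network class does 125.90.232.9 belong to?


First octet: 125
Binary: 01111101
0xxxxxxx -> Class A (1-126)
Class A, default mask 255.0.0.0 (/8)


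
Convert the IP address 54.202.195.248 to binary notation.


54 = 00110110
202 = 11001010
195 = 11000011
248 = 11111000
Binary: 00110110.11001010.11000011.11111000


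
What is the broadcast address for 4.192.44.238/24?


Network: 4.192.44.0/24
Host bits = 8
Set all host bits to 1:
Broadcast: 4.192.44.255


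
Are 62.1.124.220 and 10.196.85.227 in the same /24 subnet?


Mask: 255.255.255.0
62.1.124.220 AND mask = 62.1.124.0
10.196.85.227 AND mask = 10.196.85.0
No, different subnets (62.1.124.0 vs 10.196.85.0)


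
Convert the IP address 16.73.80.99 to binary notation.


16 = 00010000
73 = 01001001
80 = 01010000
99 = 01100011
Binary: 00010000.01001001.01010000.01100011


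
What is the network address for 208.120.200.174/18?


IP:   11010000.01111000.11001000.10101110
Mask: 11111111.11111111.11000000.00000000
AND operation:
Net:  11010000.01111000.11000000.00000000
Network: 208.120.192.0/18


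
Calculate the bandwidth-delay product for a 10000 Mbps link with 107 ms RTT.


BDP = bandwidth * RTT
= 10000 Mbps * 107 ms
= 10000 * 1e6 * 107 / 1000 bits
= 1070000000 bits
= 133750000 bytes
= 130615.2344 KB
BDP = 1070000000 bits (133750000 bytes)


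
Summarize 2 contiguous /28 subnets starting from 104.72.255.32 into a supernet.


Original prefix: /28
Number of subnets: 2 = 2^1
New prefix = 28 - 1 = 27
Supernet: 104.72.255.32/27


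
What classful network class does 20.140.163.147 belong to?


First octet: 20
Binary: 00010100
0xxxxxxx -> Class A (1-126)
Class A, default mask 255.0.0.0 (/8)


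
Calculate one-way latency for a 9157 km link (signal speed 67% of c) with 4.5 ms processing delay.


Speed = 0.67 * 3e5 km/s = 201000 km/s
Propagation delay = 9157 / 201000 = 0.0456 s = 45.5572 ms
Processing delay = 4.5 ms
Total one-way latency = 50.0572 ms


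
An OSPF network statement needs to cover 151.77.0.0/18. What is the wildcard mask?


Subnet mask: 255.255.192.0
Wildcard = 255.255.255.255 - subnet mask
255 - 255 = 0
255 - 255 = 0
255 - 192 = 63
255 - 0 = 255
Wildcard: 0.0.63.255


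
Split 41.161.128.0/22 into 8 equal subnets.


New prefix = 22 + 3 = 25
Each subnet has 128 addresses
  41.161.128.0/25
  41.161.128.128/25
  41.161.129.0/25
  41.161.129.128/25
  41.161.130.0/25
  41.161.130.128/25
  41.161.131.0/25
  41.161.131.128/25
Subnets: 41.161.128.0/25, 41.161.128.128/25, 41.161.129.0/25, 41.161.129.128/25, 41.161.130.0/25, 41.161.130.128/25, 41.161.131.0/25, 41.161.131.128/25


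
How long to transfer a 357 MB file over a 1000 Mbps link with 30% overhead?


Effective throughput = 1000 * (1 - 30/100) = 700 Mbps
File size in Mb = 357 * 8 = 2856 Mb
Time = 2856 / 700
Time = 4.08 seconds


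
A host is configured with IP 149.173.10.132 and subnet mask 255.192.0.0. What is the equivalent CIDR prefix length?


Binary: 11111111.11000000.00000000.00000000
Count leading 1s
Prefix: /10


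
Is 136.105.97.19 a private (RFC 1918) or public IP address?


RFC 1918 private ranges:
  10.0.0.0/8 (10.0.0.0 - 10.255.255.255)
  172.16.0.0/12 (172.16.0.0 - 172.31.255.255)
  192.168.0.0/16 (192.168.0.0 - 192.168.255.255)
Public (not in any RFC 1918 range)


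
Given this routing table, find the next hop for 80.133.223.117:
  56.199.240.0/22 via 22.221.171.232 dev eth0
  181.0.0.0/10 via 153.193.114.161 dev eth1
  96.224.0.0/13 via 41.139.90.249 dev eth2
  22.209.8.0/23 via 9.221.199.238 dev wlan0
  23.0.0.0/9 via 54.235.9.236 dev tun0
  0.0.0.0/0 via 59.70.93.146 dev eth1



Longest prefix match for 80.133.223.117:
  /22 56.199.240.0: no
  /10 181.0.0.0: no
  /13 96.224.0.0: no
  /23 22.209.8.0: no
  /9 23.0.0.0: no
  /0 0.0.0.0: MATCH
Selected: next-hop 59.70.93.146 via eth1 (matched /0)


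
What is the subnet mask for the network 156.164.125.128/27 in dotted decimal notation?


/27 means 27 network bits, 5 host bits
Binary: 11111111111111111111111111100000
Mask: 255.255.255.224


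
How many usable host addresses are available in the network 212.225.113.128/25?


Host bits = 32 - 25 = 7
Total addresses = 2^7 = 128
Usable = total - 2 (network and broadcast)
Usable hosts: 126


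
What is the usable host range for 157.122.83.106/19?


Network: 157.122.64.0
Broadcast: 157.122.95.255
First usable = network + 1
Last usable = broadcast - 1
Range: 157.122.64.1 to 157.122.95.254


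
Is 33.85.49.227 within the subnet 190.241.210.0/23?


Subnet network: 190.241.210.0
Test IP AND mask: 33.85.48.0
No, 33.85.49.227 is not in 190.241.210.0/23


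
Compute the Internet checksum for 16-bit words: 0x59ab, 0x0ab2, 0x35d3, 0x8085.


Sum all words (with carry folding):
+ 0x59ab = 0x59ab
+ 0x0ab2 = 0x645d
+ 0x35d3 = 0x9a30
+ 0x8085 = 0x1ab6
One's complement: ~0x1ab6
Checksum = 0xe549


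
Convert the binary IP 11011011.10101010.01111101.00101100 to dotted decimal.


11011011 = 219
10101010 = 170
01111101 = 125
00101100 = 44
IP: 219.170.125.44
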